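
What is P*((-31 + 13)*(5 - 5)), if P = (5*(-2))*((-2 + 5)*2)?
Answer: 0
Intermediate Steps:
P = -60 (P = -30*2 = -10*6 = -60)
P*((-31 + 13)*(5 - 5)) = -60*(-31 + 13)*(5 - 5) = -(-1080)*0 = -60*0 = 0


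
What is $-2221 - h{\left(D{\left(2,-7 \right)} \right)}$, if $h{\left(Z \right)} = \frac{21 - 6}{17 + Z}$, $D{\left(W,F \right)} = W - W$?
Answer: $- \frac{37772}{17} \approx -2221.9$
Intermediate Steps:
$D{\left(W,F \right)} = 0$
$h{\left(Z \right)} = \frac{15}{17 + Z}$
$-2221 - h{\left(D{\left(2,-7 \right)} \right)} = -2221 - \frac{15}{17 + 0} = -2221 - \frac{15}{17} = - \frac{37772}{17}$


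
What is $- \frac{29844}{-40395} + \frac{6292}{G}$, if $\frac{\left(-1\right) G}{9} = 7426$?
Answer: $\frac{290071426}{449959905} \approx 0.64466$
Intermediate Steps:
$G = -66834$ ($G = \left(-9\right) 7426 = -66834$)
$- \frac{29844}{-40395} + \frac{6292}{G} = - \frac{29844}{-40395} + \frac{6292}{-66834} = \left(-29844\right) \left(- \frac{1}{40395}\right) + 6292 \left(- \frac{1}{66834}\right) = \frac{9948}{13465} - \frac{3146}{33417} = \frac{290071426}{449959905}$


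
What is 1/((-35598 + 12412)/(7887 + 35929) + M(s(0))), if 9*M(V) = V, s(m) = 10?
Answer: 197172/114743 ≈ 1.7184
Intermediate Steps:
M(V) = V/9
1/((-35598 + 12412)/(7887 + 35929) + M(s(0))) = 1/((-35598 + 12412)/(7887 + 35929) + (⅑)*10) = 1/(-23186/43816 + 10/9) = 1/(-23186*1/43816 + 10/9) = 1/(-11593/21908 + 10/9) = 1/(114743/197172) = 197172/114743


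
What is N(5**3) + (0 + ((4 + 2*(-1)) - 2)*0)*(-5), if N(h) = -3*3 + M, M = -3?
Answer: -12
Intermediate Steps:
N(h) = -12 (N(h) = -3*3 - 3 = -9 - 3 = -12)
N(5**3) + (0 + ((4 + 2*(-1)) - 2)*0)*(-5) = -12 + (0 + ((4 + 2*(-1)) - 2)*0)*(-5) = -12 + (0 + ((4 - 2) - 2)*0)*(-5) = -12 + (0 + (2 - 2)*0)*(-5) = -12 + (0 + 0*0)*(-5) = -12 + (0 + 0)*(-5) = -12 + 0*(-5) = -12 + 0 = -12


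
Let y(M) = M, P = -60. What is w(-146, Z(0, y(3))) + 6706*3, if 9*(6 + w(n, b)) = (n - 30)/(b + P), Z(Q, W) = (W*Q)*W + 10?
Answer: 4525288/225 ≈ 20112.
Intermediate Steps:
Z(Q, W) = 10 + Q*W² (Z(Q, W) = (Q*W)*W + 10 = Q*W² + 10 = 10 + Q*W²)
w(n, b) = -6 + (-30 + n)/(9*(-60 + b)) (w(n, b) = -6 + ((n - 30)/(b - 60))/9 = -6 + ((-30 + n)/(-60 + b))/9 = -6 + (-30 + n)/(9*(-60 + b)))
w(-146, Z(0, y(3))) + 6706*3 = (3210 - 146 - 54*(10 + 0*3²))/(9*(-60 + (10 + 0*3²))) + 6706*3 = (3210 - 146 - 54*(10 + 0*9))/(9*(-60 + (10 + 0*9))) + 20118 = (3210 - 146 - 54*(10 + 0))/(9*(-60 + (10 + 0))) + 20118 = (3210 - 146 - 54*10)/(9*(-60 + 10)) + 20118 = (⅑)*(3210 - 146 - 540)/(-50) + 20118 = (⅑)*(-1/50)*2524 + 20118 = -1262/225 + 20118 = 4525288/225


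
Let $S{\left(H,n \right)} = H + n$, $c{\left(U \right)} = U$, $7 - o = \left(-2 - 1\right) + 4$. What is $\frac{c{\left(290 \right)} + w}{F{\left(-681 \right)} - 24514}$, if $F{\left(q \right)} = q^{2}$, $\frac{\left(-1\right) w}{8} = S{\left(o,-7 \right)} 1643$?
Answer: $\frac{13434}{439247} \approx 0.030584$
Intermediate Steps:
$o = 6$ ($o = 7 - \left(\left(-2 - 1\right) + 4\right) = 7 - \left(-3 + 4\right) = 7 - 1 = 6$)
$w = 13144$ ($w = - 8 \left(6 - 7\right) 1643 = - 8 \left(\left(-1\right) 1643\right) = \left(-8\right) \left(-1643\right) = 13144$)
$\frac{c{\left(290 \right)} + w}{F{\left(-681 \right)} - 24514} = \frac{290 + 13144}{\left(-681\right)^{2} - 24514} = \frac{13434}{463761 - 24514} = \frac{13434}{439247}$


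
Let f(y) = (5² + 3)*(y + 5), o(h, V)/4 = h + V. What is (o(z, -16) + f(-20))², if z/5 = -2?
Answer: 274576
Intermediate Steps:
z = -10 (z = 5*(-2) = -10)
o(h, V) = 4*V + 4*h (o(h, V) = 4*(h + V) = 4*(V + h) = 4*V + 4*h)
f(y) = 140 + 28*y (f(y) = (25 + 3)*(5 + y) = 28*(5 + y) = 140 + 28*y)
(o(z, -16) + f(-20))² = ((4*(-16) + 4*(-10)) + (140 + 28*(-20)))² = ((-64 - 40) + (140 - 560))² = (-104 - 420)² = (-524)² = 274576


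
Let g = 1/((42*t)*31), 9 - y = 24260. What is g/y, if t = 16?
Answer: -1/505196832 ≈ -1.9794e-9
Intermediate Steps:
y = -24251 (y = 9 - 1*24260 = 9 - 24260 = -24251)
g = 1/20832 (g = 1/((42*16)*31) = 1/(672*31) = 1/20832 ≈ 4.8003e-5)
g/y = (1/20832)/(-24251) = (1/20832)*(-1/24251) = -1/505196832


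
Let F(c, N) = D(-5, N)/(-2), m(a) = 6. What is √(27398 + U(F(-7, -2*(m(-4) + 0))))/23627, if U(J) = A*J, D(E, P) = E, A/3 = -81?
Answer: √107162/47254 ≈ 0.0069276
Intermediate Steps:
A = -243 (A = 3*(-81) = -243)
F(c, N) = 5/2 (F(c, N) = -5/(-2) = -5*(-½) = 5/2)
U(J) = -243*J
√(27398 + U(F(-7, -2*(m(-4) + 0))))/23627 = √(27398 - 243*5/2)/23627 = √(27398 - 1215/2)*(1/23627) = √(53581/2)*(1/23627) = (√107162/2)*(1/23627) = √107162/47254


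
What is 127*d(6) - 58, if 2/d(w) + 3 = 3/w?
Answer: -798/5 ≈ -159.60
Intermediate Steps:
d(w) = 2/(-3 + 3/w)
127*d(6) - 58 = 127*(-2*6/(-3 + 3*6)) - 58 = 127*(-2*6/(-3 + 18)) - 58 = 127*(-2*6/15) - 58 = 127*(-2*6*1/15) - 58 = 127*(-⅘) - 58 = -508/5 - 58 = -798/5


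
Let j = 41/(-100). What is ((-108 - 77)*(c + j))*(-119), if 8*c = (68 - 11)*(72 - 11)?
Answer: 382369729/40 ≈ 9.5592e+6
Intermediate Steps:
j = -41/100 (j = 41*(-1/100) = -41/100 ≈ -0.41000)
c = 3477/8 (c = ((68 - 11)*(72 - 11))/8 = (57*61)/8 = (⅛)*3477 = 3477/8 ≈ 434.63)
((-108 - 77)*(c + j))*(-119) = ((-108 - 77)*(3477/8 - 41/100))*(-119) = -185*86843/200*(-119) = -3213191/40*(-119) = 382369729/40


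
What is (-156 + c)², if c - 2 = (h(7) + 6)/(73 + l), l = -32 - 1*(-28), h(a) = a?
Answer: 112635769/4761 ≈ 23658.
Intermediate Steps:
l = -4 (l = -32 + 28 = -4)
c = 151/69 (c = 2 + (7 + 6)/(73 - 4) = 2 + 13/69 = 151/69 ≈ 2.1884)
(-156 + c)² = (-156 + 151/69)² = (-10613/69)² = 112635769/4761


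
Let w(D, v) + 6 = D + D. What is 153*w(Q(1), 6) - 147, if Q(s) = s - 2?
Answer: -1371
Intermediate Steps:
Q(s) = -2 + s
w(D, v) = -6 + 2*D (w(D, v) = -6 + (D + D) = -6 + 2*D)
153*w(Q(1), 6) - 147 = 153*(-6 + 2*(-2 + 1)) - 147 = 153*(-6 + 2*(-1)) - 147 = 153*(-6 - 2) - 147 = 153*(-8) - 147 = -1224 - 147 = -1371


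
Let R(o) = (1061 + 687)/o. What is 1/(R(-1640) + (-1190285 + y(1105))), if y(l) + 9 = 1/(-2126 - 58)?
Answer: -447720/532918907089 ≈ -8.4013e-7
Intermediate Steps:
R(o) = 1748/o
y(l) = -19657/2184 (y(l) = -9 + 1/(-2126 - 58) = -9 + 1/(-2184) = -9 - 1/2184 = -19657/2184)
1/(R(-1640) + (-1190285 + y(1105))) = 1/(1748/(-1640) + (-1190285 - 19657/2184)) = 1/(1748*(-1/1640) - 2599602097/2184) = 1/(-437/410 - 2599602097/2184) = 1/(-532918907089/447720) = -447720/532918907089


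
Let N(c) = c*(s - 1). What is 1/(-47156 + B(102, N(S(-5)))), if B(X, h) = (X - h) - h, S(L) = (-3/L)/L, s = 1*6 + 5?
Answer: -5/235258 ≈ -2.1253e-5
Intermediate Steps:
s = 11 (s = 6 + 5 = 11)
S(L) = -3/L²
N(c) = 10*c (N(c) = c*(11 - 1) = c*10 = 10*c)
B(X, h) = X - 2*h
1/(-47156 + B(102, N(S(-5)))) = 1/(-47156 + (102 - 20*(-3/(-5)²))) = 1/(-47156 + (102 - 20*(-3*1/25))) = 1/(-47156 + (102 - 20*(-3)/25)) = 1/(-47156 + (102 - 2*(-6/5))) = 1/(-47156 + (102 + 12/5)) = 1/(-47156 + 522/5) = 1/(-235258/5) = -5/235258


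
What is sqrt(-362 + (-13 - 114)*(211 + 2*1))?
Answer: I*sqrt(27413) ≈ 165.57*I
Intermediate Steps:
sqrt(-362 + (-13 - 114)*(211 + 2*1)) = sqrt(-362 - 127*(211 + 2)) = sqrt(-362 - 127*213) = sqrt(-362 - 27051) = sqrt(-27413) = I*sqrt(27413)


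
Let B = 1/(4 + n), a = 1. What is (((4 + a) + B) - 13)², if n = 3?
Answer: 3025/49 ≈ 61.735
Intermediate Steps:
B = ⅐ (B = 1/(4 + 3) = 1/7 = ⅐ ≈ 0.14286)
(((4 + a) + B) - 13)² = (((4 + 1) + ⅐) - 13)² = ((5 + ⅐) - 13)² = (36/7 - 13)² = (-55/7)² = 3025/49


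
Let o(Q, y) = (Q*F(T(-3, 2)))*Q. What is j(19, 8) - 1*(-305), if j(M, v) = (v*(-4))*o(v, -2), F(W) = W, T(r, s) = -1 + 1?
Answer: 305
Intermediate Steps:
T(r, s) = 0
o(Q, y) = 0 (o(Q, y) = (Q*0)*Q = 0*Q = 0)
j(M, v) = 0 (j(M, v) = (v*(-4))*0 = -4*v*0 = 0)
j(19, 8) - 1*(-305) = 0 - 1*(-305) = 0 + 305 = 305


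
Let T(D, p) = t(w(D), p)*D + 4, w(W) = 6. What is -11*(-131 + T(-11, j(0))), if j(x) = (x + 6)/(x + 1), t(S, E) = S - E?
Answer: 1397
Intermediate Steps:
j(x) = (6 + x)/(1 + x)
T(D, p) = 4 + D*(6 - p) (T(D, p) = (6 - p)*D + 4 = D*(6 - p) + 4 = 4 + D*(6 - p))
-11*(-131 + T(-11, j(0))) = -11*(-131 + (4 - 1*(-11)*(-6 + (6 + 0)/(1 + 0)))) = -11*(-131 + (4 - 1*(-11)*(-6 + 6/1))) = -11*(-131 + (4 - 1*(-11)*(-6 + 1*6))) = -11*(-131 + (4 - 1*(-11)*(-6 + 6))) = -11*(-131 + (4 - 1*(-11)*0)) = -11*(-131 + (4 + 0)) = -11*(-131 + 4) = -11*(-127) = 1397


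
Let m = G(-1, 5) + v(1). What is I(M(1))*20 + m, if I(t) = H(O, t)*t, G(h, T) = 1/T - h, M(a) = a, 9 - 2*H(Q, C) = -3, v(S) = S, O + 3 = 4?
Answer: 611/5 ≈ 122.20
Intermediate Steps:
O = 1 (O = -3 + 4 = 1)
H(Q, C) = 6 (H(Q, C) = 9/2 - ½*(-3) = 9/2 + 3/2 = 6)
m = 11/5 (m = (1/5 - 1*(-1)) + 1 = (⅕ + 1) + 1 = 6/5 + 1 = 11/5 ≈ 2.2000)
I(t) = 6*t
I(M(1))*20 + m = (6*1)*20 + 11/5 = 6*20 + 11/5 = 120 + 11/5 = 611/5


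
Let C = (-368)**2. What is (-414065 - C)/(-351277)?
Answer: 549489/351277 ≈ 1.5643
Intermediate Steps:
C = 135424
(-414065 - C)/(-351277) = (-414065 - 1*135424)/(-351277) = (-414065 - 135424)*(-1/351277) = -549489*(-1/351277) = 549489/351277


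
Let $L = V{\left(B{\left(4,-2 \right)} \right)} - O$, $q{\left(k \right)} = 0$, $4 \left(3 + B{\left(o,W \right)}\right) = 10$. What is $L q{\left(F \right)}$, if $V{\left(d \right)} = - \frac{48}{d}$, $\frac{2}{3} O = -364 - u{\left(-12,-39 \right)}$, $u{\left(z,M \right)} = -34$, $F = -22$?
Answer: $0$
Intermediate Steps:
$B{\left(o,W \right)} = - \frac{1}{2}$ ($B{\left(o,W \right)} = -3 + \frac{1}{4} \cdot 10 = -3 + \frac{5}{2} = - \frac{1}{2}$)
$O = -495$ ($O = \frac{3 \left(-364 - -34\right)}{2} = \frac{3 \left(-364 + 34\right)}{2} = \frac{3}{2} \left(-330\right) = -495$)
$L = 591$ ($L = - \frac{48}{- \frac{1}{2}} - -495 = \left(-48\right) \left(-2\right) + 495 = 96 + 495 = 591$)
$L q{\left(F \right)} = 591 \cdot 0 = 0$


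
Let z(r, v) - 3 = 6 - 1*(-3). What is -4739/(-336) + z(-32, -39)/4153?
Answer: 2812157/199344 ≈ 14.107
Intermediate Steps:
z(r, v) = 12 (z(r, v) = 3 + (6 - 1*(-3)) = 3 + (6 + 3) = 3 + 9 = 12)
-4739/(-336) + z(-32, -39)/4153 = -4739/(-336) + 12/4153 = -4739*(-1/336) + 12*(1/4153) = 677/48 + 12/4153 = 2812157/199344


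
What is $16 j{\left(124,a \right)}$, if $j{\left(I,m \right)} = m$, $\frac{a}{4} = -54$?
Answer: $-3456$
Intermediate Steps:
$a = -216$ ($a = 4 \left(-54\right) = -216$)
$16 j{\left(124,a \right)} = 16 \left(-216\right) = -3456$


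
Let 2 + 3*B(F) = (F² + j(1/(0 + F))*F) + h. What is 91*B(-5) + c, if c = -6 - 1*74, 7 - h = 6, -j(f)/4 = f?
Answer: 1580/3 ≈ 526.67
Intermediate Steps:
j(f) = -4*f
h = 1 (h = 7 - 1*6 = 7 - 6 = 1)
c = -80 (c = -6 - 74 = -80)
B(F) = -5/3 + F²/3 (B(F) = -⅔ + ((F² + (-4/(0 + F))*F) + 1)/3 = -⅔ + ((F² + (-4/F)*F) + 1)/3 = -⅔ + ((F² - 4) + 1)/3 = -⅔ + ((-4 + F²) + 1)/3 = -⅔ + (-3 + F²)/3 = -⅔ + (-1 + F²/3) = -5/3 + F²/3)
91*B(-5) + c = 91*(-5/3 + (⅓)*(-5)²) - 80 = 91*(-5/3 + (⅓)*25) - 80 = 91*(-5/3 + 25/3) - 80 = 91*(20/3) - 80 = 1820/3 - 80 = 1580/3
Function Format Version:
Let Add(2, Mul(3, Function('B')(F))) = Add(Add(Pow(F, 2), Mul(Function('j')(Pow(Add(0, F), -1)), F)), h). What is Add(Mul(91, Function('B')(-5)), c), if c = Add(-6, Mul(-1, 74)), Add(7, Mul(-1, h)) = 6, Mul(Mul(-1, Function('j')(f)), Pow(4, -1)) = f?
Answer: Rational(1580, 3) ≈ 526.67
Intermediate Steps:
Function('j')(f) = Mul(-4, f)
h = 1 (h = Add(7, Mul(-1, 6)) = Add(7, -6) = 1)
c = -80 (c = Add(-6, -74) = -80)
Function('B')(F) = Add(Rational(-5, 3), Mul(Rational(1, 3), Pow(F, 2))) (Function('B')(F) = Add(Rational(-2, 3), Mul(Rational(1, 3), Add(Add(Pow(F, 2), Mul(Mul(-4, Pow(Add(0, F), -1)), F)), 1))) = Add(Rational(-2, 3), Mul(Rational(1, 3), Add(Add(Pow(F, 2), Mul(Mul(-4, Pow(F, -1)), F)), 1))) = Add(Rational(-2, 3), Mul(Rational(1, 3), Add(Add(Pow(F, 2), -4), 1))) = Add(Rational(-2, 3), Mul(Rational(1, 3), Add(Add(-4, Pow(F, 2)), 1))) = Add(Rational(-2, 3), Mul(Rational(1, 3), Add(-3, Pow(F, 2)))) = Add(Rational(-2, 3), Add(-1, Mul(Rational(1, 3), Pow(F, 2)))) = Add(Rational(-5, 3), Mul(Rational(1, 3), Pow(F, 2))))
Add(Mul(91, Function('B')(-5)), c) = Add(Mul(91, Add(Rational(-5, 3), Mul(Rational(1, 3), Pow(-5, 2)))), -80) = Add(Mul(91, Add(Rational(-5, 3), Mul(Rational(1, 3), 25))), -80) = Add(Mul(91, Add(Rational(-5, 3), Rational(25, 3))), -80) = Add(Mul(91, Rational(20, 3)), -80) = Add(Rational(1820, 3), -80) = Rational(1580, 3)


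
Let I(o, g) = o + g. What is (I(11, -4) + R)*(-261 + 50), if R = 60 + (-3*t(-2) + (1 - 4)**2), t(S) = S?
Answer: -17302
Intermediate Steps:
I(o, g) = g + o
R = 75 (R = 60 + (-3*(-2) + (1 - 4)**2) = 60 + (6 + (-3)**2) = 60 + (6 + 9) = 60 + 15 = 75)
(I(11, -4) + R)*(-261 + 50) = ((-4 + 11) + 75)*(-261 + 50) = (7 + 75)*(-211) = 82*(-211) = -17302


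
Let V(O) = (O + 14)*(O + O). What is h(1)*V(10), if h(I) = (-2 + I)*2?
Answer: -960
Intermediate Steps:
V(O) = 2*O*(14 + O) (V(O) = (14 + O)*(2*O) = 2*O*(14 + O))
h(I) = -4 + 2*I
h(1)*V(10) = (-4 + 2*1)*(2*10*(14 + 10)) = (-4 + 2)*(2*10*24) = -2*480 = -960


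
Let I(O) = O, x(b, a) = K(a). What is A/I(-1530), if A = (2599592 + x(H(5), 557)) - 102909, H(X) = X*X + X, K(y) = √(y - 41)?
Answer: -2496683/1530 - √129/765 ≈ -1631.8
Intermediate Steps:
K(y) = √(-41 + y)
H(X) = X + X² (H(X) = X² + X = X + X²)
x(b, a) = √(-41 + a)
A = 2496683 + 2*√129 (A = (2599592 + √(-41 + 557)) - 102909 = (2599592 + √516) - 102909 = (2599592 + 2*√129) - 102909 = 2496683 + 2*√129 ≈ 2.4967e+6)
A/I(-1530) = (2496683 + 2*√129)/(-1530) = (2496683 + 2*√129)*(-1/1530) = -2496683/1530 - √129/765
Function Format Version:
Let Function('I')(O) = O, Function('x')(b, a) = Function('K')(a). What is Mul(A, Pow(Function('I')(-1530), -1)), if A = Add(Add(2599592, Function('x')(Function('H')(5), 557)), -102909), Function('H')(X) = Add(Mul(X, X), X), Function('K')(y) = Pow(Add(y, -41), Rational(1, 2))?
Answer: Add(Rational(-2496683, 1530), Mul(Rational(-1, 765), Pow(129, Rational(1, 2)))) ≈ -1631.8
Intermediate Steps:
Function('K')(y) = Pow(Add(-41, y), Rational(1, 2))
Function('H')(X) = Add(X, Pow(X, 2)) (Function('H')(X) = Add(Pow(X, 2), X) = Add(X, Pow(X, 2)))
Function('x')(b, a) = Pow(Add(-41, a), Rational(1, 2))
A = Add(2496683, Mul(2, Pow(129, Rational(1, 2)))) (A = Add(Add(2599592, Pow(Add(-41, 557), Rational(1, 2))), -102909) = Add(Add(2599592, Pow(516, Rational(1, 2))), -102909) = Add(Add(2599592, Mul(2, Pow(129, Rational(1, 2)))), -102909) = Add(2496683, Mul(2, Pow(129, Rational(1, 2)))) ≈ 2.4967e+6)
Mul(A, Pow(Function('I')(-1530), -1)) = Mul(Add(2496683, Mul(2, Pow(129, Rational(1, 2)))), Pow(-1530, -1)) = Mul(Add(2496683, Mul(2, Pow(129, Rational(1, 2)))), Rational(-1, 1530)) = Add(Rational(-2496683, 1530), Mul(Rational(-1, 765), Pow(129, Rational(1, 2))))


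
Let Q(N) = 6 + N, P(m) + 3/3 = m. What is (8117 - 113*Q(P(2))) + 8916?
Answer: 16242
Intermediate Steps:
P(m) = -1 + m
(8117 - 113*Q(P(2))) + 8916 = (8117 - 113*(6 + (-1 + 2))) + 8916 = (8117 - 113*(6 + 1)) + 8916 = (8117 - 113*7) + 8916 = (8117 - 791) + 8916 = 7326 + 8916 = 16242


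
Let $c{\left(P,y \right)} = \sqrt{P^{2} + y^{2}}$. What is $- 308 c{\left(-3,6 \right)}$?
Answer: $- 924 \sqrt{5} \approx -2066.1$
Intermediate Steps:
$- 308 c{\left(-3,6 \right)} = - 308 \sqrt{\left(-3\right)^{2} + 6^{2}} = - 308 \sqrt{9 + 36} = - 308 \sqrt{45} = - 308 \cdot 3 \sqrt{5} = - 924 \sqrt{5}$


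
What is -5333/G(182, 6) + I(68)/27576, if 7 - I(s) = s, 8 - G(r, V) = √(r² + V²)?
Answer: 48936817/38027304 + 5333*√8290/16548 ≈ 30.630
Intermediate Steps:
G(r, V) = 8 - √(V² + r²) (G(r, V) = 8 - √(r² + V²) = 8 - √(V² + r²))
I(s) = 7 - s
-5333/G(182, 6) + I(68)/27576 = -5333/(8 - √(6² + 182²)) + (7 - 1*68)/27576 = -5333/(8 - √(36 + 33124)) + (7 - 68)*(1/27576) = -5333/(8 - √33160) - 61*1/27576 = -5333/(8 - 2*√8290) - 61/27576 = -61/27576 - 5333/(8 - 2*√8290)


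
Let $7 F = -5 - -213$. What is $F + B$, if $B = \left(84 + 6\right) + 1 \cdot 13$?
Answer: $\frac{929}{7} \approx 132.71$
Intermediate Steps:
$F = \frac{208}{7}$ ($F = \frac{-5 - -213}{7} = \frac{-5 + 213}{7} = \frac{1}{7} \cdot 208 = \frac{208}{7} \approx 29.714$)
$B = 103$ ($B = 90 + 13 = 103$)
$F + B = \frac{208}{7} + 103 = \frac{929}{7}$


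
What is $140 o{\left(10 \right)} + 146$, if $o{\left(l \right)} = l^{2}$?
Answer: $14146$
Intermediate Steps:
$140 o{\left(10 \right)} + 146 = 140 \cdot 10^{2} + 146 = 140 \cdot 100 + 146 = 14000 + 146 = 14146$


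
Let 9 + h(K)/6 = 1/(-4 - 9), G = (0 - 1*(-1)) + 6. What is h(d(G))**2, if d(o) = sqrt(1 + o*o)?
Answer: 501264/169 ≈ 2966.1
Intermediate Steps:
G = 7 (G = (0 + 1) + 6 = 1 + 6 = 7)
d(o) = sqrt(1 + o**2)
h(K) = -708/13 (h(K) = -54 + 6/(-4 - 9) = -54 + 6/(-13) = -54 + 6*(-1/13) = -54 - 6/13 = -708/13)
h(d(G))**2 = (-708/13)**2 = 501264/169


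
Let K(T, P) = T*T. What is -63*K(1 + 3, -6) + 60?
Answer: -948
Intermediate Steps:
K(T, P) = T**2
-63*K(1 + 3, -6) + 60 = -63*(1 + 3)**2 + 60 = -63*4**2 + 60 = -63*16 + 60 = -1008 + 60 = -948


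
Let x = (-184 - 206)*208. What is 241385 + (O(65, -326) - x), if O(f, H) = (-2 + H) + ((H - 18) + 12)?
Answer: 321845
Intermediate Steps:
x = -81120 (x = -390*208 = -81120)
O(f, H) = -8 + 2*H (O(f, H) = (-2 + H) + ((-18 + H) + 12) = (-2 + H) + (-6 + H) = -8 + 2*H)
241385 + (O(65, -326) - x) = 241385 + ((-8 + 2*(-326)) - 1*(-81120)) = 241385 + ((-8 - 652) + 81120) = 241385 + (-660 + 81120) = 241385 + 80460 = 321845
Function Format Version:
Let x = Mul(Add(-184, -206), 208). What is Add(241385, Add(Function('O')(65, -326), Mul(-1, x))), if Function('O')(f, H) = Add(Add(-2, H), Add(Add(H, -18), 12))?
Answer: 321845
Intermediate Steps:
x = -81120 (x = Mul(-390, 208) = -81120)
Function('O')(f, H) = Add(-8, Mul(2, H)) (Function('O')(f, H) = Add(Add(-2, H), Add(Add(-18, H), 12)) = Add(Add(-2, H), Add(-6, H)) = Add(-8, Mul(2, H)))
Add(241385, Add(Function('O')(65, -326), Mul(-1, x))) = Add(241385, Add(Add(-8, Mul(2, -326)), Mul(-1, -81120))) = Add(241385, Add(Add(-8, -652), 81120)) = Add(241385, Add(-660, 81120)) = Add(241385, 80460) = 321845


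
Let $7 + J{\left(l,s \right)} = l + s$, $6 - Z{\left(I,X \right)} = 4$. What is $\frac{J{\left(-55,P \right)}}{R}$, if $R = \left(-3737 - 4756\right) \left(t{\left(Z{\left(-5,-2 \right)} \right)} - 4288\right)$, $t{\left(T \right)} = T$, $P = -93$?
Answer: $- \frac{155}{36400998} \approx -4.2581 \cdot 10^{-6}$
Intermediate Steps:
$Z{\left(I,X \right)} = 2$ ($Z{\left(I,X \right)} = 6 - 4 = 2$)
$R = 36400998$ ($R = \left(-3737 - 4756\right) \left(2 - 4288\right) = \left(-8493\right) \left(-4286\right) = 36400998$)
$J{\left(l,s \right)} = -7 + l + s$ ($J{\left(l,s \right)} = -7 + \left(l + s\right) = -7 + l + s$)
$\frac{J{\left(-55,P \right)}}{R} = \frac{-7 - 55 - 93}{36400998} = \left(-155\right) \frac{1}{36400998} = - \frac{155}{36400998}$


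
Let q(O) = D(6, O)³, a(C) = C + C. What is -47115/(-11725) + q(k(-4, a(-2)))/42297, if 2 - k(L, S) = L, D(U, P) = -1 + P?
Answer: 398857756/99186465 ≈ 4.0213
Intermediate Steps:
a(C) = 2*C
k(L, S) = 2 - L
q(O) = (-1 + O)³
-47115/(-11725) + q(k(-4, a(-2)))/42297 = -47115/(-11725) + (-1 + (2 - 1*(-4)))³/42297 = -47115*(-1/11725) + (-1 + (2 + 4))³*(1/42297) = 9423/2345 + (-1 + 6)³*(1/42297) = 9423/2345 + 5³*(1/42297) = 9423/2345 + 125*(1/42297) = 9423/2345 + 125/42297 = 398857756/99186465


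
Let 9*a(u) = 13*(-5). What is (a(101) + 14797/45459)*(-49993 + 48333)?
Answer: 173479960/15153 ≈ 11449.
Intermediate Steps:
a(u) = -65/9 (a(u) = (13*(-5))/9 = (⅑)*(-65) = -65/9)
(a(101) + 14797/45459)*(-49993 + 48333) = (-65/9 + 14797/45459)*(-49993 + 48333) = (-65/9 + 14797*(1/45459))*(-1660) = (-65/9 + 14797/45459)*(-1660) = -104506/15153*(-1660) = 173479960/15153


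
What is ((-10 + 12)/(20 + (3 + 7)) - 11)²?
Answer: 26896/225 ≈ 119.54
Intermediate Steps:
((-10 + 12)/(20 + (3 + 7)) - 11)² = (2/(20 + 10) - 11)² = (2/30 - 11)² = (2*(1/30) - 11)² = (1/15 - 11)² = (-164/15)² = 26896/225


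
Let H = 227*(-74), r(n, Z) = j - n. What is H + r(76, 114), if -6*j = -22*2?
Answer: -50600/3 ≈ -16867.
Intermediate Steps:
j = 22/3 (j = -(-11)*2/3 = -⅙*(-44) = 22/3 ≈ 7.3333)
r(n, Z) = 22/3 - n
H = -16798
H + r(76, 114) = -16798 + (22/3 - 1*76) = -16798 + (22/3 - 76) = -16798 - 206/3 = -50600/3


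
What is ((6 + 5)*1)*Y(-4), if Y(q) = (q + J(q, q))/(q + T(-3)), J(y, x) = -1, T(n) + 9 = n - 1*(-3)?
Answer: 55/13 ≈ 4.2308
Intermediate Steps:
T(n) = -6 + n (T(n) = -9 + (n - 1*(-3)) = -9 + (n + 3) = -9 + (3 + n) = -6 + n)
Y(q) = (-1 + q)/(-9 + q) (Y(q) = (q - 1)/(q + (-6 - 3)) = (-1 + q)/(q - 9) = (-1 + q)/(-9 + q))
((6 + 5)*1)*Y(-4) = ((6 + 5)*1)*((-1 - 4)/(-9 - 4)) = (11*1)*(-5/(-13)) = 11*(-1/13*(-5)) = 11*(5/13) = 55/13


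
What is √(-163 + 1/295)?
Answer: 2*I*√3546195/295 ≈ 12.767*I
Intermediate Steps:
√(-163 + 1/295) = √(-48084/295) = 2*I*√3546195/295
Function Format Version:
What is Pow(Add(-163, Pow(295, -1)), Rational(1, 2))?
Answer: Mul(Rational(2, 295), I, Pow(3546195, Rational(1, 2))) ≈ Mul(12.767, I)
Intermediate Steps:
Pow(Add(-163, Pow(295, -1)), Rational(1, 2)) = Pow(Add(-163, Rational(1, 295)), Rational(1, 2)) = Pow(Rational(-48084, 295), Rational(1, 2)) = Mul(Rational(2, 295), I, Pow(3546195, Rational(1, 2)))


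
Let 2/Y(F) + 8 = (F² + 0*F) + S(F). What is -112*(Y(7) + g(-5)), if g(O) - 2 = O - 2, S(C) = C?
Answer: 1666/3 ≈ 555.33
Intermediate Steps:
g(O) = O (g(O) = 2 + (O - 2) = 2 + (-2 + O) = O)
Y(F) = 2/(-8 + F + F²) (Y(F) = 2/(-8 + ((F² + 0*F) + F)) = 2/(-8 + ((F² + 0) + F)) = 2/(-8 + (F² + F)) = 2/(-8 + (F + F²)) = 2/(-8 + F + F²))
-112*(Y(7) + g(-5)) = -112*(2/(-8 + 7 + 7²) - 5) = -112*(2/(-8 + 7 + 49) - 5) = -112*(2/48 - 5) = -112*(2*(1/48) - 5) = -112*(1/24 - 5) = -112*(-119/24) = 1666/3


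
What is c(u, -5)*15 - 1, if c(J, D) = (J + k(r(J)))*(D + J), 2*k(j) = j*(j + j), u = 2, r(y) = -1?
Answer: -136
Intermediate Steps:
k(j) = j² (k(j) = (j*(j + j))/2 = (j*(2*j))/2 = (2*j²)/2 = j²)
c(J, D) = (1 + J)*(D + J) (c(J, D) = (J + (-1)²)*(D + J) = (J + 1)*(D + J) = (1 + J)*(D + J))
c(u, -5)*15 - 1 = (-5 + 2 + 2² - 5*2)*15 - 1 = (-5 + 2 + 4 - 10)*15 - 1 = -9*15 - 1 = -135 - 1 = -136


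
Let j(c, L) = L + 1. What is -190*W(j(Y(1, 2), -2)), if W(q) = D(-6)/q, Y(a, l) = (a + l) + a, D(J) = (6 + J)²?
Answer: 0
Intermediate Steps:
Y(a, l) = l + 2*a
j(c, L) = 1 + L
W(q) = 0 (W(q) = (6 - 6)²/q = 0²/q = 0/q = 0)
-190*W(j(Y(1, 2), -2)) = -190*0 = 0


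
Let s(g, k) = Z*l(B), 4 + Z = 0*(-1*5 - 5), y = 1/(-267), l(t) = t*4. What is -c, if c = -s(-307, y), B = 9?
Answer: -144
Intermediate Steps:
l(t) = 4*t
y = -1/267 ≈ -0.0037453
Z = -4 (Z = -4 + 0*(-1*5 - 5) = -4 + 0*(-5 - 5) = -4 + 0*(-10) = -4 + 0 = -4)
s(g, k) = -144 (s(g, k) = -16*9 = -4*36 = -144)
c = 144 (c = -1*(-144) = 144)
-c = -1*144 = -144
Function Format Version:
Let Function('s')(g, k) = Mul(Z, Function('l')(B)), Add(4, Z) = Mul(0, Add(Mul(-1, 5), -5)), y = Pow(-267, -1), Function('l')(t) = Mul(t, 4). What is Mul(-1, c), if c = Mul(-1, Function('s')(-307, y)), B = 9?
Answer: -144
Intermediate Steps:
Function('l')(t) = Mul(4, t)
y = Rational(-1, 267) ≈ -0.0037453
Z = -4 (Z = Add(-4, Mul(0, Add(Mul(-1, 5), -5))) = Add(-4, Mul(0, Add(-5, -5))) = Add(-4, Mul(0, -10)) = Add(-4, 0) = -4)
Function('s')(g, k) = -144 (Function('s')(g, k) = Mul(-4, Mul(4, 9)) = Mul(-4, 36) = -144)
c = 144 (c = Mul(-1, -144) = 144)
Mul(-1, c) = Mul(-1, 144) = -144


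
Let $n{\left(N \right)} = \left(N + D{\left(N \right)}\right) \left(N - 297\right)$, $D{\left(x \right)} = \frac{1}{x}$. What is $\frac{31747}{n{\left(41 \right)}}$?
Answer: $- \frac{1301627}{430592} \approx -3.0229$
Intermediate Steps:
$n{\left(N \right)} = \left(-297 + N\right) \left(N + \frac{1}{N}\right)$ ($n{\left(N \right)} = \left(N + \frac{1}{N}\right) \left(N - 297\right) = \left(N + \frac{1}{N}\right) \left(-297 + N\right) = \left(-297 + N\right) \left(N + \frac{1}{N}\right)$)
$\frac{31747}{n{\left(41 \right)}} = \frac{31747}{1 + 41^{2} - 12177 - \frac{297}{41}} = \frac{31747}{1 + 1681 - 12177 - \frac{297}{41}} = \frac{31747}{- \frac{430592}{41}} = 31747 \left(- \frac{41}{430592}\right) = - \frac{1301627}{430592}$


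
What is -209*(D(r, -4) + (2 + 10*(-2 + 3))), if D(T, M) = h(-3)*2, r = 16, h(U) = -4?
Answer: -836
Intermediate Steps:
D(T, M) = -8 (D(T, M) = -4*2 = -8)
-209*(D(r, -4) + (2 + 10*(-2 + 3))) = -209*(-8 + (2 + 10*(-2 + 3))) = -209*(-8 + (2 + 10*1)) = -209*(-8 + (2 + 10)) = -209*(-8 + 12) = -209*4 = -836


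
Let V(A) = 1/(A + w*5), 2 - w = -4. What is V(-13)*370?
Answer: 370/17 ≈ 21.765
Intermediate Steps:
w = 6 (w = 2 - 1*(-4) = 2 + 4 = 6)
V(A) = 1/(30 + A) (V(A) = 1/(A + 6*5) = 1/(A + 30) = 1/(30 + A))
V(-13)*370 = 370/(30 - 13) = 370/17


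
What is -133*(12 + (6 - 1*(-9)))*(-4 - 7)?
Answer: 39501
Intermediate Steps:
-133*(12 + (6 - 1*(-9)))*(-4 - 7) = -133*(12 + (6 + 9))*(-11) = -133*(12 + 15)*(-11) = -3591*(-11) = -133*(-297) = 39501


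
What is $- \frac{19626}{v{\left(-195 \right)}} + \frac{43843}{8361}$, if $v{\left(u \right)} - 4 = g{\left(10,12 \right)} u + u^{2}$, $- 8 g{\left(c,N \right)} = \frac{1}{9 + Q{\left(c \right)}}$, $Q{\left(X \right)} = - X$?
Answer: $\frac{12017150303}{2542053357} \approx 4.7273$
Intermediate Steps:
$g{\left(c,N \right)} = - \frac{1}{8 \left(9 - c\right)}$
$v{\left(u \right)} = 4 + u^{2} + \frac{u}{8}$ ($v{\left(u \right)} = 4 + \left(\frac{1}{8 \left(-9 + 10\right)} u + u^{2}\right) = 4 + \left(\frac{1}{8 \cdot 1} u + u^{2}\right) = 4 + \left(\frac{1}{8} \cdot 1 u + u^{2}\right) = 4 + \left(\frac{u}{8} + u^{2}\right) = 4 + \left(u^{2} + \frac{u}{8}\right) = 4 + u^{2} + \frac{u}{8}$)
$- \frac{19626}{v{\left(-195 \right)}} + \frac{43843}{8361} = - \frac{19626}{4 + \left(-195\right)^{2} + \frac{1}{8} \left(-195\right)} + \frac{43843}{8361} = - \frac{19626}{4 + 38025 - \frac{195}{8}} + 43843 \cdot \frac{1}{8361} = - \frac{19626}{\frac{304037}{8}} + \frac{43843}{8361} = \left(-19626\right) \frac{8}{304037} + \frac{43843}{8361} = - \frac{157008}{304037} + \frac{43843}{8361} = \frac{12017150303}{2542053357}$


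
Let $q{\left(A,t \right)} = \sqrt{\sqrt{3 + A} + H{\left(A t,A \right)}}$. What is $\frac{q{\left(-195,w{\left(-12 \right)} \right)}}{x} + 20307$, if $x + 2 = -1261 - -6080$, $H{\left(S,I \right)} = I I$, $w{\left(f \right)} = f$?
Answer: $20307 + \frac{\sqrt{38025 + 8 i \sqrt{3}}}{4817} \approx 20307.0 + 7.3758 \cdot 10^{-6} i$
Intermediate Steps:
$H{\left(S,I \right)} = I^{2}$
$q{\left(A,t \right)} = \sqrt{A^{2} + \sqrt{3 + A}}$ ($q{\left(A,t \right)} = \sqrt{\sqrt{3 + A} + A^{2}} = \sqrt{A^{2} + \sqrt{3 + A}}$)
$x = 4817$ ($x = -2 - -4819 = -2 + \left(-1261 + 6080\right) = -2 + 4819 = 4817$)
$\frac{q{\left(-195,w{\left(-12 \right)} \right)}}{x} + 20307 = \frac{\sqrt{\left(-195\right)^{2} + \sqrt{3 - 195}}}{4817} + 20307 = \sqrt{38025 + \sqrt{-192}} \cdot \frac{1}{4817} + 20307 = \sqrt{38025 + 8 i \sqrt{3}} \cdot \frac{1}{4817} + 20307 = \frac{\sqrt{38025 + 8 i \sqrt{3}}}{4817} + 20307 = 20307 + \frac{\sqrt{38025 + 8 i \sqrt{3}}}{4817}$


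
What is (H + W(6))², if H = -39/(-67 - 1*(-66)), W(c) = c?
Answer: 2025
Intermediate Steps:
H = 39 (H = -39/(-67 + 66) = -39/(-1) = -39*(-1) = 39)
(H + W(6))² = (39 + 6)² = 45² = 2025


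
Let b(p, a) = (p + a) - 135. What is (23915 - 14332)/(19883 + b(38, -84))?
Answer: 9583/19702 ≈ 0.48640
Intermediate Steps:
b(p, a) = -135 + a + p (b(p, a) = (a + p) - 135 = -135 + a + p)
(23915 - 14332)/(19883 + b(38, -84)) = (23915 - 14332)/(19883 + (-135 - 84 + 38)) = 9583/(19883 - 181) = 9583/19702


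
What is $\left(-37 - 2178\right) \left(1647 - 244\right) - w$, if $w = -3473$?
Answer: $-3104172$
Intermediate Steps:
$\left(-37 - 2178\right) \left(1647 - 244\right) - w = \left(-37 - 2178\right) \left(1647 - 244\right) - -3473 = \left(-2215\right) 1403 + 3473 = -3107645 + 3473 = -3104172$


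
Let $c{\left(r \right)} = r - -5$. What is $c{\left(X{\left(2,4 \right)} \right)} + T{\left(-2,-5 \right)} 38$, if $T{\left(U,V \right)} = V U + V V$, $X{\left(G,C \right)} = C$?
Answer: $1339$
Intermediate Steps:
$T{\left(U,V \right)} = V^{2} + U V$ ($T{\left(U,V \right)} = U V + V^{2} = V^{2} + U V$)
$c{\left(r \right)} = 5 + r$ ($c{\left(r \right)} = r + 5 = 5 + r$)
$c{\left(X{\left(2,4 \right)} \right)} + T{\left(-2,-5 \right)} 38 = \left(5 + 4\right) + - 5 \left(-2 - 5\right) 38 = 9 + \left(-5\right) \left(-7\right) 38 = 9 + 35 \cdot 38 = 9 + 1330 = 1339$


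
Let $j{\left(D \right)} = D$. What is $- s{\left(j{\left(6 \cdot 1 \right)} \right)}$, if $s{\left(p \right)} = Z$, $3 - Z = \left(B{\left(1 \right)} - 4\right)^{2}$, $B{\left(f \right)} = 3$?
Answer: $-2$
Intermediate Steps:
$Z = 2$ ($Z = 3 - \left(3 - 4\right)^{2} = 3 - \left(-1\right)^{2} = 3 - 1 = 2$)
$s{\left(p \right)} = 2$
$- s{\left(j{\left(6 \cdot 1 \right)} \right)} = \left(-1\right) 2 = -2$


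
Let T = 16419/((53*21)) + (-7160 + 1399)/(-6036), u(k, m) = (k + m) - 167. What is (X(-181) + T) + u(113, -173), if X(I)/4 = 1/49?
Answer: -3310850539/15675492 ≈ -211.21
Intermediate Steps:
u(k, m) = -167 + k + m
X(I) = 4/49
T = 35172359/2239356 (T = 16419/1113 - 5761*(-1/6036) = 16419*(1/1113) + 5761/6036 = 5473/371 + 5761/6036 = 35172359/2239356 ≈ 15.706)
(X(-181) + T) + u(113, -173) = (4/49 + 35172359/2239356) + (-167 + 113 - 173) = 247486145/15675492 - 227 = -3310850539/15675492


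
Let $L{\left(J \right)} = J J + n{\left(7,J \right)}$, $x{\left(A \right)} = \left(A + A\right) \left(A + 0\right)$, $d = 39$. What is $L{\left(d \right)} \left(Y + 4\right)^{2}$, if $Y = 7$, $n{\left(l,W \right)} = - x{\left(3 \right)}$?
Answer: $181863$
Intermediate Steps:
$x{\left(A \right)} = 2 A^{2}$ ($x{\left(A \right)} = 2 A A = 2 A^{2}$)
$n{\left(l,W \right)} = -18$ ($n{\left(l,W \right)} = - 2 \cdot 3^{2} = - 2 \cdot 9 = \left(-1\right) 18 = -18$)
$L{\left(J \right)} = -18 + J^{2}$ ($L{\left(J \right)} = J J - 18 = J^{2} - 18 = -18 + J^{2}$)
$L{\left(d \right)} \left(Y + 4\right)^{2} = \left(-18 + 39^{2}\right) \left(7 + 4\right)^{2} = \left(-18 + 1521\right) 11^{2} = 1503 \cdot 121 = 181863$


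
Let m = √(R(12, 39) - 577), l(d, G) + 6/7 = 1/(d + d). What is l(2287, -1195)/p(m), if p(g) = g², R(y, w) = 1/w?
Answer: 1070043/720469036 ≈ 0.0014852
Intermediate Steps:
l(d, G) = -6/7 + 1/(2*d) (l(d, G) = -6/7 + 1/(d + d) = -6/7 + 1/(2*d))
R(y, w) = 1/w
m = I*√877578/39 (m = √(1/39 - 577) = √(-22502/39) = I*√877578/39 ≈ 24.02*I)
l(2287, -1195)/p(m) = ((1/14)*(7 - 12*2287)/2287)/((I*√877578/39)²) = ((1/14)*(1/2287)*(7 - 27444))/(-22502/39) = ((1/14)*(1/2287)*(-27437))*(-39/22502) = -27437/32018*(-39/22502) = 1070043/720469036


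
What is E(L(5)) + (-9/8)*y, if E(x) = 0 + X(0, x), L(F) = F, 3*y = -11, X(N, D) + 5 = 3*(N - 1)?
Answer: -31/8 ≈ -3.8750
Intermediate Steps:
X(N, D) = -8 + 3*N (X(N, D) = -5 + 3*(N - 1) = -5 + 3*(-1 + N) = -5 + (-3 + 3*N) = -8 + 3*N)
y = -11/3 (y = (⅓)*(-11) = -11/3 ≈ -3.6667)
E(x) = -8 (E(x) = 0 + (-8 + 3*0) = 0 + (-8 + 0) = 0 - 8 = -8)
E(L(5)) + (-9/8)*y = -8 - 9/8*(-11/3) = -8 + 33/8 = -31/8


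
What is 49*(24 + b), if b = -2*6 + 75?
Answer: 4263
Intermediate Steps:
b = 63 (b = -12 + 75 = 63)
49*(24 + b) = 49*(24 + 63) = 49*87 = 4263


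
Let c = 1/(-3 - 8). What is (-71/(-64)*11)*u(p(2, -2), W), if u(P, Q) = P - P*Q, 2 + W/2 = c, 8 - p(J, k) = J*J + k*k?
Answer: 0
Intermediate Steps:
c = -1/11 (c = 1/(-11) = -1/11 ≈ -0.090909)
p(J, k) = 8 - J² - k² (p(J, k) = 8 - (J*J + k*k) = 8 - (J² + k²) = 8 + (-J² - k²) = 8 - J² - k²)
W = -46/11 (W = -4 + 2*(-1/11) = -4 - 2/11 = -46/11 ≈ -4.1818)
u(P, Q) = P - P*Q
(-71/(-64)*11)*u(p(2, -2), W) = (-71/(-64)*11)*((8 - 1*2² - 1*(-2)²)*(1 - 1*(-46/11))) = (-71*(-1/64)*11)*((8 - 1*4 - 1*4)*(1 + 46/11)) = ((71/64)*11)*((8 - 4 - 4)*(57/11)) = 781*(0*(57/11))/64 = (781/64)*0 = 0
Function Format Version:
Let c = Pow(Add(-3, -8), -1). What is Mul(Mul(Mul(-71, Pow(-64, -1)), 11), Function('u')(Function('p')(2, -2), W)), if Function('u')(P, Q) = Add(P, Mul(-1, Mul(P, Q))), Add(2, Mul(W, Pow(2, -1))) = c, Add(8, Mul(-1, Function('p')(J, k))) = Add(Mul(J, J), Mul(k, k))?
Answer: 0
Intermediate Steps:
c = Rational(-1, 11) (c = Pow(-11, -1) = Rational(-1, 11) ≈ -0.090909)
Function('p')(J, k) = Add(8, Mul(-1, Pow(J, 2)), Mul(-1, Pow(k, 2))) (Function('p')(J, k) = Add(8, Mul(-1, Add(Mul(J, J), Mul(k, k)))) = Add(8, Mul(-1, Add(Pow(J, 2), Pow(k, 2)))) = Add(8, Add(Mul(-1, Pow(J, 2)), Mul(-1, Pow(k, 2)))) = Add(8, Mul(-1, Pow(J, 2)), Mul(-1, Pow(k, 2))))
W = Rational(-46, 11) (W = Add(-4, Mul(2, Rational(-1, 11))) = Add(-4, Rational(-2, 11)) = Rational(-46, 11) ≈ -4.1818)
Function('u')(P, Q) = Add(P, Mul(-1, P, Q))
Mul(Mul(Mul(-71, Pow(-64, -1)), 11), Function('u')(Function('p')(2, -2), W)) = Mul(Mul(Mul(-71, Pow(-64, -1)), 11), Mul(Add(8, Mul(-1, Pow(2, 2)), Mul(-1, Pow(-2, 2))), Add(1, Mul(-1, Rational(-46, 11))))) = Mul(Mul(Mul(-71, Rational(-1, 64)), 11), Mul(Add(8, Mul(-1, 4), Mul(-1, 4)), Add(1, Rational(46, 11)))) = Mul(Mul(Rational(71, 64), 11), Mul(Add(8, -4, -4), Rational(57, 11))) = Mul(Rational(781, 64), Mul(0, Rational(57, 11))) = Mul(Rational(781, 64), 0) = 0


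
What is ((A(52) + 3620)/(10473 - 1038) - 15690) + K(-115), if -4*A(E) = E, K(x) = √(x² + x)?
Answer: -148031543/9435 + √13110 ≈ -15575.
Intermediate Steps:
K(x) = √(x + x²)
A(E) = -E/4
((A(52) + 3620)/(10473 - 1038) - 15690) + K(-115) = ((-¼*52 + 3620)/(10473 - 1038) - 15690) + √(-115*(1 - 115)) = ((-13 + 3620)/9435 - 15690) + √(-115*(-114)) = (3607*(1/9435) - 15690) + √13110 = (3607/9435 - 15690) + √13110 = -148031543/9435 + √13110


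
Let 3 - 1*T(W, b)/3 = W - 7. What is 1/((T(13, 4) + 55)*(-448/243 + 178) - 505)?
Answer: 243/1846361 ≈ 0.00013161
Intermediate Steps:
T(W, b) = 30 - 3*W (T(W, b) = 9 - 3*(W - 7) = 9 - 3*(-7 + W) = 9 + (21 - 3*W) = 30 - 3*W)
1/((T(13, 4) + 55)*(-448/243 + 178) - 505) = 1/(((30 - 3*13) + 55)*(-448/243 + 178) - 505) = 1/(((30 - 39) + 55)*(-448*1/243 + 178) - 505) = 1/((-9 + 55)*(-448/243 + 178) - 505) = 1/(46*(42806/243) - 505) = 1/(1969076/243 - 505) = 1/(1846361/243) = 243/1846361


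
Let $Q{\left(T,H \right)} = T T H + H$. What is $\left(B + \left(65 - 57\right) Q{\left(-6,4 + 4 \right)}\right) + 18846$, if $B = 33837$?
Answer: $55051$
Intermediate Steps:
$Q{\left(T,H \right)} = H + H T^{2}$ ($Q{\left(T,H \right)} = T^{2} H + H = H T^{2} + H = H + H T^{2}$)
$\left(B + \left(65 - 57\right) Q{\left(-6,4 + 4 \right)}\right) + 18846 = \left(33837 + \left(65 - 57\right) \left(4 + 4\right) \left(1 + \left(-6\right)^{2}\right)\right) + 18846 = \left(33837 + 8 \cdot 8 \left(1 + 36\right)\right) + 18846 = \left(33837 + 8 \cdot 8 \cdot 37\right) + 18846 = \left(33837 + 8 \cdot 296\right) + 18846 = \left(33837 + 2368\right) + 18846 = 36205 + 18846 = 55051$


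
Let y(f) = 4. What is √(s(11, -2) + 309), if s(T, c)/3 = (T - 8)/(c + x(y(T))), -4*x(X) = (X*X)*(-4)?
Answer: 17*√210/14 ≈ 17.597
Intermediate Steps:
x(X) = X² (x(X) = -X*X*(-4)/4 = -X²*(-4)/4 = -(-1)*X² = X²)
s(T, c) = 3*(-8 + T)/(16 + c) (s(T, c) = 3*((T - 8)/(c + 4²)) = 3*((-8 + T)/(c + 16)) = 3*((-8 + T)/(16 + c)) = 3*(-8 + T)/(16 + c))
√(s(11, -2) + 309) = √(3*(-8 + 11)/(16 - 2) + 309) = √(3*3/14 + 309) = √(3*(1/14)*3 + 309) = √(9/14 + 309) = √(4335/14) = 17*√210/14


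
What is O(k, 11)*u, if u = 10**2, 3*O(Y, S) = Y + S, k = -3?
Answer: 800/3 ≈ 266.67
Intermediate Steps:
O(Y, S) = S/3 + Y/3 (O(Y, S) = (Y + S)/3 = (S + Y)/3 = S/3 + Y/3)
u = 100
O(k, 11)*u = ((1/3)*11 + (1/3)*(-3))*100 = (11/3 - 1)*100 = (8/3)*100 = 800/3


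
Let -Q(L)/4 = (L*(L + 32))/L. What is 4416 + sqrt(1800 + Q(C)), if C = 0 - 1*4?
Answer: 4416 + 2*sqrt(422) ≈ 4457.1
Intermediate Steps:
C = -4 (C = 0 - 4 = -4)
Q(L) = -128 - 4*L (Q(L) = -4*L*(L + 32)/L = -4*L*(32 + L)/L = -4*(32 + L) = -128 - 4*L)
4416 + sqrt(1800 + Q(C)) = 4416 + sqrt(1800 + (-128 - 4*(-4))) = 4416 + sqrt(1800 + (-128 + 16)) = 4416 + sqrt(1800 - 112) = 4416 + sqrt(1688) = 4416 + 2*sqrt(422)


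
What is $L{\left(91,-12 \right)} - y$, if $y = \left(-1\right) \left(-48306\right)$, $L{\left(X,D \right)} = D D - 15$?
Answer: $-48177$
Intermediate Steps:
$L{\left(X,D \right)} = -15 + D^{2}$ ($L{\left(X,D \right)} = D^{2} - 15 = -15 + D^{2}$)
$y = 48306$
$L{\left(91,-12 \right)} - y = \left(-15 + \left(-12\right)^{2}\right) - 48306 = \left(-15 + 144\right) - 48306 = 129 - 48306 = -48177$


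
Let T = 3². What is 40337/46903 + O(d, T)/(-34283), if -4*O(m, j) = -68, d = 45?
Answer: 1382076020/1607975549 ≈ 0.85951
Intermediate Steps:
T = 9
O(m, j) = 17 (O(m, j) = -¼*(-68) = 17)
40337/46903 + O(d, T)/(-34283) = 40337/46903 + 17/(-34283) = 40337*(1/46903) + 17*(-1/34283) = 40337/46903 - 17/34283 = 1382076020/1607975549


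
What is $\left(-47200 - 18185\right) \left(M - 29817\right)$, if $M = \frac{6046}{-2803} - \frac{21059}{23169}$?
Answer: $\frac{42208105521372150}{21647569} \approx 1.9498 \cdot 10^{9}$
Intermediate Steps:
$M = - \frac{199108151}{64942707}$ ($M = 6046 \left(- \frac{1}{2803}\right) - \frac{21059}{23169} = - \frac{6046}{2803} - \frac{21059}{23169} = - \frac{199108151}{64942707} \approx -3.0659$)
$\left(-47200 - 18185\right) \left(M - 29817\right) = \left(-47200 - 18185\right) \left(- \frac{199108151}{64942707} - 29817\right) = \left(-65385\right) \left(- \frac{1936595802770}{64942707}\right) = \frac{42208105521372150}{21647569}$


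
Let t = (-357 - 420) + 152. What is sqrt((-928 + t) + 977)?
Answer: 24*I ≈ 24.0*I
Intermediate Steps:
t = -625 (t = -777 + 152 = -625)
sqrt((-928 + t) + 977) = sqrt((-928 - 625) + 977) = sqrt(-1553 + 977) = sqrt(-576) = 24*I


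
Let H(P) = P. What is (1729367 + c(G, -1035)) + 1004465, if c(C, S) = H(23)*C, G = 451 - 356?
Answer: 2736017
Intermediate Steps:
G = 95
c(C, S) = 23*C
(1729367 + c(G, -1035)) + 1004465 = (1729367 + 23*95) + 1004465 = (1729367 + 2185) + 1004465 = 1731552 + 1004465 = 2736017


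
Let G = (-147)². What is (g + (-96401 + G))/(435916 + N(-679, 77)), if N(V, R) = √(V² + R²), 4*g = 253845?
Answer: -4939255217/190022292086 + 317261*√9530/760089168344 ≈ -0.025952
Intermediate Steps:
g = 253845/4 (g = (¼)*253845 = 253845/4 ≈ 63461.)
G = 21609
N(V, R) = √(R² + V²)
(g + (-96401 + G))/(435916 + N(-679, 77)) = (253845/4 + (-96401 + 21609))/(435916 + √(77² + (-679)²)) = (253845/4 - 74792)/(435916 + √(5929 + 461041)) = -45323/(4*(435916 + √466970)) = -45323/(4*(435916 + 7*√9530))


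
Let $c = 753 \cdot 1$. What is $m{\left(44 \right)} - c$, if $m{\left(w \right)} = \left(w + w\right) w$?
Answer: $3119$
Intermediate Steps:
$c = 753$
$m{\left(w \right)} = 2 w^{2}$ ($m{\left(w \right)} = 2 w w = 2 w^{2}$)
$m{\left(44 \right)} - c = 2 \cdot 44^{2} - 753 = 2 \cdot 1936 - 753 = 3872 - 753 = 3119$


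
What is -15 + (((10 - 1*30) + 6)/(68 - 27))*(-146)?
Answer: 1429/41 ≈ 34.854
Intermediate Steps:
-15 + (((10 - 1*30) + 6)/(68 - 27))*(-146) = -15 + (((10 - 30) + 6)/41)*(-146) = -15 + ((-20 + 6)*(1/41))*(-146) = -15 - 14*1/41*(-146) = -15 - 14/41*(-146) = -15 + 2044/41 = 1429/41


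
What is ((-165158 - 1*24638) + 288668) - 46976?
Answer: 51896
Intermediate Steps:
((-165158 - 1*24638) + 288668) - 46976 = ((-165158 - 24638) + 288668) - 46976 = (-189796 + 288668) - 46976 = 98872 - 46976 = 51896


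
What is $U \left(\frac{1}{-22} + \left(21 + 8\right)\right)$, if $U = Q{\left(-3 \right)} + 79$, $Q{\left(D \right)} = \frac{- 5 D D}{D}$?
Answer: $\frac{29939}{11} \approx 2721.7$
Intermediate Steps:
$Q{\left(D \right)} = - 5 D$ ($Q{\left(D \right)} = \frac{\left(-5\right) D^{2}}{D} = - 5 D$)
$U = 94$ ($U = \left(-5\right) \left(-3\right) + 79 = 15 + 79 = 94$)
$U \left(\frac{1}{-22} + \left(21 + 8\right)\right) = 94 \left(\frac{1}{-22} + \left(21 + 8\right)\right) = 94 \left(- \frac{1}{22} + 29\right) = 94 \cdot \frac{637}{22} = \frac{29939}{11}$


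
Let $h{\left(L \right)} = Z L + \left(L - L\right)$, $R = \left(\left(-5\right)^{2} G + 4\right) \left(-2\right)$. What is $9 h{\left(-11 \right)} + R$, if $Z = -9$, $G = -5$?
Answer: $1133$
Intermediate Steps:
$R = 242$ ($R = \left(\left(-5\right)^{2} \left(-5\right) + 4\right) \left(-2\right) = \left(25 \left(-5\right) + 4\right) \left(-2\right) = \left(-125 + 4\right) \left(-2\right) = \left(-121\right) \left(-2\right) = 242$)
$h{\left(L \right)} = - 9 L$ ($h{\left(L \right)} = - 9 L + \left(L - L\right) = - 9 L + 0 = - 9 L$)
$9 h{\left(-11 \right)} + R = 9 \left(\left(-9\right) \left(-11\right)\right) + 242 = 9 \cdot 99 + 242 = 891 + 242 = 1133$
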